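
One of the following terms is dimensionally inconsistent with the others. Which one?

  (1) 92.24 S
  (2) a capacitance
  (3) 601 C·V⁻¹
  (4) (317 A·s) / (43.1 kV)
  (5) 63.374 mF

(1)

Expand each in SI base units:
  (1) S = Ω⁻¹ = kg⁻¹·m⁻²·s³·A²
  (2) [capacitance] = kg⁻¹·m⁻²·s⁴·A²
  (3) C·V⁻¹ = s·A·(J·C⁻¹)⁻¹ = kg⁻¹·m⁻²·s⁴·A²
  (4) [s·A] / [kg·m²·s⁻³·A⁻¹] = kg⁻¹·m⁻²·s⁴·A²
  (5) F = C·V⁻¹ = kg⁻¹·m⁻²·s⁴·A²
All reduce to kg⁻¹·m⁻²·s⁴·A² except (1), which is kg⁻¹·m⁻²·s³·A².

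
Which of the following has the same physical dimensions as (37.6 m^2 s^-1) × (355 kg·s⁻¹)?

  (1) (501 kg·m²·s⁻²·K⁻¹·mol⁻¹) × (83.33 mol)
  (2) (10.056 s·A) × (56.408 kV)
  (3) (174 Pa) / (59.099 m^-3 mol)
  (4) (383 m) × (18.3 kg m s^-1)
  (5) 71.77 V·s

Reference: [m²·s⁻¹] · [kg·s⁻¹] = kg·m²·s⁻².
Each option:
  (1) [kg·m²·s⁻²·K⁻¹·mol⁻¹] · [mol] = kg·m²·s⁻²·K⁻¹
  (2) [s·A] · [kg·m²·s⁻³·A⁻¹] = kg·m²·s⁻²  ← same
  (3) [kg·m⁻¹·s⁻²] / [m⁻³·mol] = kg·m²·s⁻²·mol⁻¹
  (4) [m] · [kg·m·s⁻¹] = kg·m²·s⁻¹
  (5) V·s = J·C⁻¹·s = kg·m²·s⁻²·A⁻¹
Only (2) matches kg·m²·s⁻².

(2)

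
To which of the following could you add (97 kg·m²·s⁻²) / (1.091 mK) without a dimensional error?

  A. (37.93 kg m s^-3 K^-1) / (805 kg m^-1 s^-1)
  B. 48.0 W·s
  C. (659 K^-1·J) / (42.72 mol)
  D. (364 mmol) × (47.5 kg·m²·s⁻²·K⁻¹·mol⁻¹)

D.

Reference: [kg·m²·s⁻²] / [K] = kg·m²·s⁻²·K⁻¹.
Each option:
  A. [kg·m·s⁻³·K⁻¹] / [kg·m⁻¹·s⁻¹] = m²·s⁻²·K⁻¹
  B. W·s = J·s⁻¹·s = kg·m²·s⁻²
  C. [kg·m²·s⁻²·K⁻¹] / [mol] = kg·m²·s⁻²·K⁻¹·mol⁻¹
  D. [mol] · [kg·m²·s⁻²·K⁻¹·mol⁻¹] = kg·m²·s⁻²·K⁻¹  ← same
Only D. matches kg·m²·s⁻²·K⁻¹.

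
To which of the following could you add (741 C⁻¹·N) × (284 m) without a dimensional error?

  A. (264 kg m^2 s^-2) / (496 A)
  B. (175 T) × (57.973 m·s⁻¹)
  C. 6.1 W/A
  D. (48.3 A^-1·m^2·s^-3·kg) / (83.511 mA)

Reference: [kg·m·s⁻³·A⁻¹] · [m] = kg·m²·s⁻³·A⁻¹.
Each option:
  A. [kg·m²·s⁻²] / [A] = kg·m²·s⁻²·A⁻¹
  B. [kg·s⁻²·A⁻¹] · [m·s⁻¹] = kg·m·s⁻³·A⁻¹
  C. W·A⁻¹ = J·s⁻¹·A⁻¹ = kg·m²·s⁻³·A⁻¹  ← same
  D. [kg·m²·s⁻³·A⁻¹] / [A] = kg·m²·s⁻³·A⁻²
Only C. matches kg·m²·s⁻³·A⁻¹.

C.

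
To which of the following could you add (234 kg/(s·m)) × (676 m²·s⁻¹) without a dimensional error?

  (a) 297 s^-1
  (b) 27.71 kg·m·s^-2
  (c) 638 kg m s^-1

(b)

Reference: [kg·m⁻¹·s⁻¹] · [m²·s⁻¹] = kg·m·s⁻².
Each option:
  (a) s⁻¹
  (b) kg·m·s⁻²  ← same
  (c) kg·m·s⁻¹
Only (b) matches kg·m·s⁻².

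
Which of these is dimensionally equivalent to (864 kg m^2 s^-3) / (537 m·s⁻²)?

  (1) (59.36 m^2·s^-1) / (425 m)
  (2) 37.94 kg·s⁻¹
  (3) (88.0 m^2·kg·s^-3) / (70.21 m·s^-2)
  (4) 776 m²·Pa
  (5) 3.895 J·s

Reference: [kg·m²·s⁻³] / [m·s⁻²] = kg·m·s⁻¹.
Each option:
  (1) [m²·s⁻¹] / [m] = m·s⁻¹
  (2) kg·s⁻¹
  (3) [kg·m²·s⁻³] / [m·s⁻²] = kg·m·s⁻¹  ← same
  (4) Pa·m² = N·m⁻²·m² = kg·m·s⁻²
  (5) J·s = N·m·s = kg·m²·s⁻¹
Only (3) matches kg·m·s⁻¹.

(3)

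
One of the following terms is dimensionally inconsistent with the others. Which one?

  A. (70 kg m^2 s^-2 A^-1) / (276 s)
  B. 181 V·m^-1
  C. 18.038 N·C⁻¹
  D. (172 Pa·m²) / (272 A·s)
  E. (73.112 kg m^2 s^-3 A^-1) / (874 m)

Expand each in SI base units:
  A. [kg·m²·s⁻²·A⁻¹] / [s] = kg·m²·s⁻³·A⁻¹
  B. V·m⁻¹ = J·C⁻¹·m⁻¹ = kg·m·s⁻³·A⁻¹
  C. N·C⁻¹ = kg·m·s⁻²·(s·A)⁻¹ = kg·m·s⁻³·A⁻¹
  D. [kg·m·s⁻²] / [s·A] = kg·m·s⁻³·A⁻¹
  E. [kg·m²·s⁻³·A⁻¹] / [m] = kg·m·s⁻³·A⁻¹
All reduce to kg·m·s⁻³·A⁻¹ except A., which is kg·m²·s⁻³·A⁻¹.

A.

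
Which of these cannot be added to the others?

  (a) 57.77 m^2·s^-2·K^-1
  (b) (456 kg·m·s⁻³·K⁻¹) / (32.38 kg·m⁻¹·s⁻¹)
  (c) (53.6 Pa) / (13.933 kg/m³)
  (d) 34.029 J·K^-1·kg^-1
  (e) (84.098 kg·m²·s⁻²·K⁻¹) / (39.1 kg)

Expand each in SI base units:
  (a) m²·s⁻²·K⁻¹
  (b) [kg·m·s⁻³·K⁻¹] / [kg·m⁻¹·s⁻¹] = m²·s⁻²·K⁻¹
  (c) [kg·m⁻¹·s⁻²] / [kg·m⁻³] = m²·s⁻²
  (d) J·kg⁻¹·K⁻¹ = N·m·kg⁻¹·K⁻¹ = m²·s⁻²·K⁻¹
  (e) [kg·m²·s⁻²·K⁻¹] / [kg] = m²·s⁻²·K⁻¹
All reduce to m²·s⁻²·K⁻¹ except (c), which is m²·s⁻².

(c)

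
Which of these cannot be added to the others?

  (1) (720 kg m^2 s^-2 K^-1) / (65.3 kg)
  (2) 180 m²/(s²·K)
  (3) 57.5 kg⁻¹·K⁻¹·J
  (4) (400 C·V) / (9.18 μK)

(4)

Dimensions:
  (1) [kg·m²·s⁻²·K⁻¹] / [kg] = m²·s⁻²·K⁻¹
  (2) m²·s⁻²·K⁻¹
  (3) J·kg⁻¹·K⁻¹ = N·m·kg⁻¹·K⁻¹ = m²·s⁻²·K⁻¹
  (4) [kg·m²·s⁻²] / [K] = kg·m²·s⁻²·K⁻¹
All reduce to m²·s⁻²·K⁻¹ except (4), which is kg·m²·s⁻²·K⁻¹.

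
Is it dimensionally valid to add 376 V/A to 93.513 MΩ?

Yes

Expand each in SI base units:
  376 V/A:  V·A⁻¹ = J·C⁻¹·A⁻¹ = kg·m²·s⁻³·A⁻²
  93.513 MΩ:  Ω = V·A⁻¹ = kg·m²·s⁻³·A⁻²
Both are kg·m²·s⁻³·A⁻², so they have the same dimensions and can be added.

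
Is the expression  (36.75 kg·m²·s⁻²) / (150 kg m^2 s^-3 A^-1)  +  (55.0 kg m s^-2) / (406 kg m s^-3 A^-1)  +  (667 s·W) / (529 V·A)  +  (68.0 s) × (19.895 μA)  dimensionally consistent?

No

Dimensions:
  (36.75 kg·m²·s⁻²) / (150 kg m^2 s^-3 A^-1):  [kg·m²·s⁻²] / [kg·m²·s⁻³·A⁻¹] = s·A
  (55.0 kg m s^-2) / (406 kg m s^-3 A^-1):  [kg·m·s⁻²] / [kg·m·s⁻³·A⁻¹] = s·A
  (667 s·W) / (529 V·A):  [kg·m²·s⁻²] / [kg·m²·s⁻³] = s
  (68.0 s) × (19.895 μA):  [s] · [A] = s·A
The terms do not share a single dimension (s vs s·A).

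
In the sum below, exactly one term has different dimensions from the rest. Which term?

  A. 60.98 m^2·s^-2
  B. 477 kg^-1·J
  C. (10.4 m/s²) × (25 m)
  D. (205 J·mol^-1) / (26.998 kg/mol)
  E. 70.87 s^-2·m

Dimensions:
  A. m²·s⁻²
  B. J·kg⁻¹ = N·m·kg⁻¹ = m²·s⁻²
  C. [m·s⁻²] · [m] = m²·s⁻²
  D. [kg·m²·s⁻²·mol⁻¹] / [kg·mol⁻¹] = m²·s⁻²
  E. m·s⁻²
All reduce to m²·s⁻² except E., which is m·s⁻².

E.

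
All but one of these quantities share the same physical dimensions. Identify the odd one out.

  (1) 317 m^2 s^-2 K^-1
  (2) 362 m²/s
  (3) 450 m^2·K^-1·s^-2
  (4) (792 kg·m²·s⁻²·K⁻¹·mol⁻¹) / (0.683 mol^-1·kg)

Dimensions:
  (1) m²·s⁻²·K⁻¹
  (2) m²·s⁻¹
  (3) m²·s⁻²·K⁻¹
  (4) [kg·m²·s⁻²·K⁻¹·mol⁻¹] / [kg·mol⁻¹] = m²·s⁻²·K⁻¹
All reduce to m²·s⁻²·K⁻¹ except (2), which is m²·s⁻¹.

(2)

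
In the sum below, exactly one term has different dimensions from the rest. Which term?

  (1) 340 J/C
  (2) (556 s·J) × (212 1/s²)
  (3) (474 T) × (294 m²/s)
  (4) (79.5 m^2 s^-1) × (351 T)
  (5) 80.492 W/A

Work out the base dimensions of each:
  (1) J·C⁻¹ = N·m·(s·A)⁻¹ = kg·m²·s⁻³·A⁻¹
  (2) [kg·m²·s⁻¹] · [s⁻²] = kg·m²·s⁻³
  (3) [kg·s⁻²·A⁻¹] · [m²·s⁻¹] = kg·m²·s⁻³·A⁻¹
  (4) [m²·s⁻¹] · [kg·s⁻²·A⁻¹] = kg·m²·s⁻³·A⁻¹
  (5) W·A⁻¹ = J·s⁻¹·A⁻¹ = kg·m²·s⁻³·A⁻¹
All reduce to kg·m²·s⁻³·A⁻¹ except (2), which is kg·m²·s⁻³.

(2)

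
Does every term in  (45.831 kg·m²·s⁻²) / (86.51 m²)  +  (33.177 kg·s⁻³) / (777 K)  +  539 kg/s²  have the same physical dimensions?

No

Work out the base dimensions of each:
  (45.831 kg·m²·s⁻²) / (86.51 m²):  [kg·m²·s⁻²] / [m²] = kg·s⁻²
  (33.177 kg·s⁻³) / (777 K):  [kg·s⁻³] / [K] = kg·s⁻³·K⁻¹
  539 kg/s²:  kg·s⁻²
The terms do not share a single dimension (kg·s⁻² vs kg·s⁻³·K⁻¹).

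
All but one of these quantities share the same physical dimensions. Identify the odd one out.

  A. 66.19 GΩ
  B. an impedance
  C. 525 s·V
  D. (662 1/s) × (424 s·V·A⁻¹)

C.

Reduce each to base SI dimensions:
  A. Ω = V·A⁻¹ = kg·m²·s⁻³·A⁻²
  B. [impedance] = kg·m²·s⁻³·A⁻²
  C. V·s = J·C⁻¹·s = kg·m²·s⁻²·A⁻¹
  D. [s⁻¹] · [kg·m²·s⁻²·A⁻²] = kg·m²·s⁻³·A⁻²
All reduce to kg·m²·s⁻³·A⁻² except C., which is kg·m²·s⁻²·A⁻¹.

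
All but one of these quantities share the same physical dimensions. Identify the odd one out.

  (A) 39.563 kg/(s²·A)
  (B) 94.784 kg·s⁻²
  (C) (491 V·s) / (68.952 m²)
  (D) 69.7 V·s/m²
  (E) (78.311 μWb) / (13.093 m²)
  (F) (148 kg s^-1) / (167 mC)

In SI base units:
  (A) kg·s⁻²·A⁻¹
  (B) kg·s⁻²
  (C) [kg·m²·s⁻²·A⁻¹] / [m²] = kg·s⁻²·A⁻¹
  (D) V·s·m⁻² = J·C⁻¹·s·m⁻² = kg·s⁻²·A⁻¹
  (E) [kg·m²·s⁻²·A⁻¹] / [m²] = kg·s⁻²·A⁻¹
  (F) [kg·s⁻¹] / [s·A] = kg·s⁻²·A⁻¹
All reduce to kg·s⁻²·A⁻¹ except (B), which is kg·s⁻².

(B)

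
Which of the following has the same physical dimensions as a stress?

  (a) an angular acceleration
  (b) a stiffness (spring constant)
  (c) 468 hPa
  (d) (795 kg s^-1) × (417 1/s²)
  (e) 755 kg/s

Reference: [stress] = kg·m⁻¹·s⁻².
Each option:
  (a) [angular acceleration] = s⁻²
  (b) [stiffness (spring constant)] = kg·s⁻²
  (c) Pa = N·m⁻² = kg·m⁻¹·s⁻²  ← same
  (d) [kg·s⁻¹] · [s⁻²] = kg·s⁻³
  (e) kg·s⁻¹
Only (c) matches kg·m⁻¹·s⁻².

(c)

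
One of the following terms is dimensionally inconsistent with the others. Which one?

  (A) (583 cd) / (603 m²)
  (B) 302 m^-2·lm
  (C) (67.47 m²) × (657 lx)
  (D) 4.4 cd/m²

(C)

Reduce each to base SI dimensions:
  (A) [cd] / [m²] = m⁻²·cd
  (B) lm·m⁻² = cd·m⁻² = m⁻²·cd
  (C) [m²] · [m⁻²·cd] = cd
  (D) cd·m⁻² = m⁻²·cd
All reduce to m⁻²·cd except (C), which is cd.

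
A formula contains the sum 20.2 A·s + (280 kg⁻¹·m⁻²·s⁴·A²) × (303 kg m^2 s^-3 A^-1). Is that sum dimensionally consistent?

Yes

Work out the base dimensions of each:
  20.2 A·s:  A·s = s·A
  (280 kg⁻¹·m⁻²·s⁴·A²) × (303 kg m^2 s^-3 A^-1):  [kg⁻¹·m⁻²·s⁴·A²] · [kg·m²·s⁻³·A⁻¹] = s·A
Both are s·A, so they have the same dimensions and can be added.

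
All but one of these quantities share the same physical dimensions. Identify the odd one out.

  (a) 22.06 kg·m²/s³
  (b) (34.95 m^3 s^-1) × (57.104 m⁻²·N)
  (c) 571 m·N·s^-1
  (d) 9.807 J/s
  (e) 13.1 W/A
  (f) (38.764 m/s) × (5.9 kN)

Work out the base dimensions of each:
  (a) kg·m²·s⁻³
  (b) [m³·s⁻¹] · [kg·m⁻¹·s⁻²] = kg·m²·s⁻³
  (c) N·m·s⁻¹ = kg·m·s⁻²·m·s⁻¹ = kg·m²·s⁻³
  (d) J·s⁻¹ = N·m·s⁻¹ = kg·m²·s⁻³
  (e) W·A⁻¹ = J·s⁻¹·A⁻¹ = kg·m²·s⁻³·A⁻¹
  (f) [m·s⁻¹] · [kg·m·s⁻²] = kg·m²·s⁻³
All reduce to kg·m²·s⁻³ except (e), which is kg·m²·s⁻³·A⁻¹.

(e)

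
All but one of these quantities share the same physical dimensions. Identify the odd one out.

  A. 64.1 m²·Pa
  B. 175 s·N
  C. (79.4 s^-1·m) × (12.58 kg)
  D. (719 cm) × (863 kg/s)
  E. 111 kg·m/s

Reduce each to base SI dimensions:
  A. Pa·m² = N·m⁻²·m² = kg·m·s⁻²
  B. N·s = kg·m·s⁻²·s = kg·m·s⁻¹
  C. [m·s⁻¹] · [kg] = kg·m·s⁻¹
  D. [m] · [kg·s⁻¹] = kg·m·s⁻¹
  E. kg·m·s⁻¹
All reduce to kg·m·s⁻¹ except A., which is kg·m·s⁻².

A.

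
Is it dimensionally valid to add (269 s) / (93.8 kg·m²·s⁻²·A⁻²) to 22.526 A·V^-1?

Dimensions:
  (269 s) / (93.8 kg·m²·s⁻²·A⁻²):  [s] / [kg·m²·s⁻²·A⁻²] = kg⁻¹·m⁻²·s³·A²
  22.526 A·V^-1:  A·V⁻¹ = A·(J·C⁻¹)⁻¹ = kg⁻¹·m⁻²·s³·A²
Both are kg⁻¹·m⁻²·s³·A², so they have the same dimensions and can be added.

Yes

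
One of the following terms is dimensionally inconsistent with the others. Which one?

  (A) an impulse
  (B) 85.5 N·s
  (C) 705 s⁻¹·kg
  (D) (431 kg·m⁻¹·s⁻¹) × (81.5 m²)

Reduce each to base SI dimensions:
  (A) [impulse] = kg·m·s⁻¹
  (B) N·s = kg·m·s⁻²·s = kg·m·s⁻¹
  (C) kg·s⁻¹
  (D) [kg·m⁻¹·s⁻¹] · [m²] = kg·m·s⁻¹
All reduce to kg·m·s⁻¹ except (C), which is kg·s⁻¹.

(C)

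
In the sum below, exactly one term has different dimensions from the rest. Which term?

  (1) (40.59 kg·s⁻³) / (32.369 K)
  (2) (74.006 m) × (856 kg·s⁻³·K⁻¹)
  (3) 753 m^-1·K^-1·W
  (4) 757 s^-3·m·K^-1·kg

(1)

In SI base units:
  (1) [kg·s⁻³] / [K] = kg·s⁻³·K⁻¹
  (2) [m] · [kg·s⁻³·K⁻¹] = kg·m·s⁻³·K⁻¹
  (3) W·m⁻¹·K⁻¹ = J·s⁻¹·m⁻¹·K⁻¹ = kg·m·s⁻³·K⁻¹
  (4) kg·m·s⁻³·K⁻¹
All reduce to kg·m·s⁻³·K⁻¹ except (1), which is kg·s⁻³·K⁻¹.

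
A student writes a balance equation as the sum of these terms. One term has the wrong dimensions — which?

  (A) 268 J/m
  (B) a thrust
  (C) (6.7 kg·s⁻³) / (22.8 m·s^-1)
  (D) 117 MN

Work out the base dimensions of each:
  (A) J·m⁻¹ = N·m·m⁻¹ = kg·m·s⁻²
  (B) [thrust] = kg·m·s⁻²
  (C) [kg·s⁻³] / [m·s⁻¹] = kg·m⁻¹·s⁻²
  (D) N = kg·m·s⁻²
All reduce to kg·m·s⁻² except (C), which is kg·m⁻¹·s⁻².

(C)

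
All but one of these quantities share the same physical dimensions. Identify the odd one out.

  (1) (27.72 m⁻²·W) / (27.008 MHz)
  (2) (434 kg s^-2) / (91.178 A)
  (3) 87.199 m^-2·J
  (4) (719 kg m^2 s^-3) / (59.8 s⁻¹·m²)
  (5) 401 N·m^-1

(2)

Expand each in SI base units:
  (1) [kg·s⁻³] / [s⁻¹] = kg·s⁻²
  (2) [kg·s⁻²] / [A] = kg·s⁻²·A⁻¹
  (3) J·m⁻² = N·m·m⁻² = kg·s⁻²
  (4) [kg·m²·s⁻³] / [m²·s⁻¹] = kg·s⁻²
  (5) N·m⁻¹ = kg·m·s⁻²·m⁻¹ = kg·s⁻²
All reduce to kg·s⁻² except (2), which is kg·s⁻²·A⁻¹.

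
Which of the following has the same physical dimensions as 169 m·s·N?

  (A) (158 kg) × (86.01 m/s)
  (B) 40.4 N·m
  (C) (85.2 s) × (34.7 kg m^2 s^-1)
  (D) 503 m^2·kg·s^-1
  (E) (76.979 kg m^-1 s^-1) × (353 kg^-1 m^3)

Reference: N·m·s = kg·m·s⁻²·m·s = kg·m²·s⁻¹.
Each option:
  (A) [kg] · [m·s⁻¹] = kg·m·s⁻¹
  (B) N·m = kg·m·s⁻²·m = kg·m²·s⁻²
  (C) [s] · [kg·m²·s⁻¹] = kg·m²
  (D) kg·m²·s⁻¹  ← same
  (E) [kg·m⁻¹·s⁻¹] · [kg⁻¹·m³] = m²·s⁻¹
Only (D) matches kg·m²·s⁻¹.

(D)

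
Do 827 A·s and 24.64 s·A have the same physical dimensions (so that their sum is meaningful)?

Reduce each to base SI dimensions:
  827 A·s:  A·s = s·A
  24.64 s·A:  s·A
Both are s·A, so they have the same dimensions and can be added.

Yes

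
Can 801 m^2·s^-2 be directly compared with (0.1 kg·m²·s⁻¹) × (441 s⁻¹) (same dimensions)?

Work out the base dimensions of each:
  801 m^2·s^-2:  m²·s⁻²
  (0.1 kg·m²·s⁻¹) × (441 s⁻¹):  [kg·m²·s⁻¹] · [s⁻¹] = kg·m²·s⁻²
m²·s⁻² ≠ kg·m²·s⁻², so they cannot be added.

No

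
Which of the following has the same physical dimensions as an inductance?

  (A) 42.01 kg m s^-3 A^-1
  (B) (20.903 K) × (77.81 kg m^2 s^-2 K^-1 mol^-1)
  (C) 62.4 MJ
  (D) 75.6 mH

Reference: [inductance] = kg·m²·s⁻²·A⁻².
Each option:
  (A) kg·m·s⁻³·A⁻¹
  (B) [K] · [kg·m²·s⁻²·K⁻¹·mol⁻¹] = kg·m²·s⁻²·mol⁻¹
  (C) J = N·m = kg·m²·s⁻²
  (D) H = V·s·A⁻¹ = kg·m²·s⁻²·A⁻²  ← same
Only (D) matches kg·m²·s⁻²·A⁻².

(D)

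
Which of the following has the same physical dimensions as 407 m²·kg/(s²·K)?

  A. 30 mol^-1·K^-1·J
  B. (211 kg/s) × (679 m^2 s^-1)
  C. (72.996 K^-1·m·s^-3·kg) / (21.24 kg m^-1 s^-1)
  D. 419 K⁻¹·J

D.

Reference: kg·m²·s⁻²·K⁻¹.
Each option:
  A. J·mol⁻¹·K⁻¹ = N·m·mol⁻¹·K⁻¹ = kg·m²·s⁻²·K⁻¹·mol⁻¹
  B. [kg·s⁻¹] · [m²·s⁻¹] = kg·m²·s⁻²
  C. [kg·m·s⁻³·K⁻¹] / [kg·m⁻¹·s⁻¹] = m²·s⁻²·K⁻¹
  D. J·K⁻¹ = N·m·K⁻¹ = kg·m²·s⁻²·K⁻¹  ← same
Only D. matches kg·m²·s⁻²·K⁻¹.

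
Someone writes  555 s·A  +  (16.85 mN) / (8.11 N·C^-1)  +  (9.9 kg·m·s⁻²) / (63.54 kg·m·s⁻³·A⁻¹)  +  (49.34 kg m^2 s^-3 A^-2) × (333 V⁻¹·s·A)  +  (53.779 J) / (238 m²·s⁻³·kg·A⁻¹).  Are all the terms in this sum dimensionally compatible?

No

Reduce each to base SI dimensions:
  555 s·A:  A·s = s·A
  (16.85 mN) / (8.11 N·C^-1):  [kg·m·s⁻²] / [kg·m·s⁻³·A⁻¹] = s·A
  (9.9 kg·m·s⁻²) / (63.54 kg·m·s⁻³·A⁻¹):  [kg·m·s⁻²] / [kg·m·s⁻³·A⁻¹] = s·A
  (49.34 kg m^2 s^-3 A^-2) × (333 V⁻¹·s·A):  [kg·m²·s⁻³·A⁻²] · [kg⁻¹·m⁻²·s⁴·A²] = s
  (53.779 J) / (238 m²·s⁻³·kg·A⁻¹):  [kg·m²·s⁻²] / [kg·m²·s⁻³·A⁻¹] = s·A
The terms do not share a single dimension (s vs s·A).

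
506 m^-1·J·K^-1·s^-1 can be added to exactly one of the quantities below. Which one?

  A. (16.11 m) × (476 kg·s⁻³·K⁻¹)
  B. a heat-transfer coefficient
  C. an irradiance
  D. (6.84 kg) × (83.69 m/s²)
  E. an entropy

Reference: J·s⁻¹·m⁻¹·K⁻¹ = N·m·s⁻¹·m⁻¹·K⁻¹ = kg·m·s⁻³·K⁻¹.
Each option:
  A. [m] · [kg·s⁻³·K⁻¹] = kg·m·s⁻³·K⁻¹  ← same
  B. [heat-transfer coefficient] = kg·s⁻³·K⁻¹
  C. [irradiance] = kg·s⁻³
  D. [kg] · [m·s⁻²] = kg·m·s⁻²
  E. [entropy] = kg·m²·s⁻²·K⁻¹
Only A. matches kg·m·s⁻³·K⁻¹.

A.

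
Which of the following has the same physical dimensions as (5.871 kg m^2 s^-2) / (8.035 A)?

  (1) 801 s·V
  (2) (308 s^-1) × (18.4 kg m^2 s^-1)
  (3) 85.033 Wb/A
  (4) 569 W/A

(1)

Reference: [kg·m²·s⁻²] / [A] = kg·m²·s⁻²·A⁻¹.
Each option:
  (1) V·s = J·C⁻¹·s = kg·m²·s⁻²·A⁻¹  ← same
  (2) [s⁻¹] · [kg·m²·s⁻¹] = kg·m²·s⁻²
  (3) Wb·A⁻¹ = V·s·A⁻¹ = kg·m²·s⁻²·A⁻²
  (4) W·A⁻¹ = J·s⁻¹·A⁻¹ = kg·m²·s⁻³·A⁻¹
Only (1) matches kg·m²·s⁻²·A⁻¹.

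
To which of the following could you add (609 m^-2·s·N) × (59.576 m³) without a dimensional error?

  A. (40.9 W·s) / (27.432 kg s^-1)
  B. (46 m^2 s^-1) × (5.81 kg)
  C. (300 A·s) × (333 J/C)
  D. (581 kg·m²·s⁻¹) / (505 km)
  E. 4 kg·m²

B.

Reference: [kg·m⁻¹·s⁻¹] · [m³] = kg·m²·s⁻¹.
Each option:
  A. [kg·m²·s⁻²] / [kg·s⁻¹] = m²·s⁻¹
  B. [m²·s⁻¹] · [kg] = kg·m²·s⁻¹  ← same
  C. [s·A] · [kg·m²·s⁻³·A⁻¹] = kg·m²·s⁻²
  D. [kg·m²·s⁻¹] / [m] = kg·m·s⁻¹
  E. kg·m²
Only B. matches kg·m²·s⁻¹.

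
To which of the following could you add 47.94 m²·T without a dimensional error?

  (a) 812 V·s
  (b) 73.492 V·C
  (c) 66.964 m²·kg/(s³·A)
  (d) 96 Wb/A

(a)

Reference: T·m² = Wb·m⁻²·m² = kg·m²·s⁻²·A⁻¹.
Each option:
  (a) V·s = J·C⁻¹·s = kg·m²·s⁻²·A⁻¹  ← same
  (b) C·V = s·A·J·C⁻¹ = kg·m²·s⁻²
  (c) kg·m²·s⁻³·A⁻¹
  (d) Wb·A⁻¹ = V·s·A⁻¹ = kg·m²·s⁻²·A⁻²
Only (a) matches kg·m²·s⁻²·A⁻¹.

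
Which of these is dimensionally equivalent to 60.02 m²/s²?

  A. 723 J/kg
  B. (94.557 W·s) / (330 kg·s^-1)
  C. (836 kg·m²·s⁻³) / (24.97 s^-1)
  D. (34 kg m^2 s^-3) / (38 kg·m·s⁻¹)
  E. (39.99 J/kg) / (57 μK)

Reference: m²·s⁻².
Each option:
  A. J·kg⁻¹ = N·m·kg⁻¹ = m²·s⁻²  ← same
  B. [kg·m²·s⁻²] / [kg·s⁻¹] = m²·s⁻¹
  C. [kg·m²·s⁻³] / [s⁻¹] = kg·m²·s⁻²
  D. [kg·m²·s⁻³] / [kg·m·s⁻¹] = m·s⁻²
  E. [m²·s⁻²] / [K] = m²·s⁻²·K⁻¹
Only A. matches m²·s⁻².

A.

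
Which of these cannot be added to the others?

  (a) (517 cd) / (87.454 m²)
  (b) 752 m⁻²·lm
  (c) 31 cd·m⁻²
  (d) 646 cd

In SI base units:
  (a) [cd] / [m²] = m⁻²·cd
  (b) lm·m⁻² = cd·m⁻² = m⁻²·cd
  (c) cd·m⁻² = m⁻²·cd
  (d) cd
All reduce to m⁻²·cd except (d), which is cd.

(d)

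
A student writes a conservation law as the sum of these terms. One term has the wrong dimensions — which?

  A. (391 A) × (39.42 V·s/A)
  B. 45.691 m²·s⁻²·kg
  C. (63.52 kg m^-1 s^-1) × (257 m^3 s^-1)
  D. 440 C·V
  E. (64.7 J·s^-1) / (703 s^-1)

Work out the base dimensions of each:
  A. [A] · [kg·m²·s⁻²·A⁻²] = kg·m²·s⁻²·A⁻¹
  B. kg·m²·s⁻²
  C. [kg·m⁻¹·s⁻¹] · [m³·s⁻¹] = kg·m²·s⁻²
  D. C·V = s·A·J·C⁻¹ = kg·m²·s⁻²
  E. [kg·m²·s⁻³] / [s⁻¹] = kg·m²·s⁻²
All reduce to kg·m²·s⁻² except A., which is kg·m²·s⁻²·A⁻¹.

A.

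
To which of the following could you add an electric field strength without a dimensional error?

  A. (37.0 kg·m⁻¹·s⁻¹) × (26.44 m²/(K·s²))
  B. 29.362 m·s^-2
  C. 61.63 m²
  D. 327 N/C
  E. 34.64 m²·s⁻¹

Reference: [electric field strength] = kg·m·s⁻³·A⁻¹.
Each option:
  A. [kg·m⁻¹·s⁻¹] · [m²·s⁻²·K⁻¹] = kg·m·s⁻³·K⁻¹
  B. m·s⁻²
  C. m²
  D. N·C⁻¹ = kg·m·s⁻²·(s·A)⁻¹ = kg·m·s⁻³·A⁻¹  ← same
  E. m²·s⁻¹
Only D. matches kg·m·s⁻³·A⁻¹.

D.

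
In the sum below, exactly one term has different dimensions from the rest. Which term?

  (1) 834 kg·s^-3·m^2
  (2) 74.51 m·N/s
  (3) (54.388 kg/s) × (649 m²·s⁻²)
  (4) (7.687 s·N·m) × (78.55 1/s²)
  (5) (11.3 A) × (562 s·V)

Dimensions:
  (1) kg·m²·s⁻³
  (2) N·m·s⁻¹ = kg·m·s⁻²·m·s⁻¹ = kg·m²·s⁻³
  (3) [kg·s⁻¹] · [m²·s⁻²] = kg·m²·s⁻³
  (4) [kg·m²·s⁻¹] · [s⁻²] = kg·m²·s⁻³
  (5) [A] · [kg·m²·s⁻²·A⁻¹] = kg·m²·s⁻²
All reduce to kg·m²·s⁻³ except (5), which is kg·m²·s⁻².

(5)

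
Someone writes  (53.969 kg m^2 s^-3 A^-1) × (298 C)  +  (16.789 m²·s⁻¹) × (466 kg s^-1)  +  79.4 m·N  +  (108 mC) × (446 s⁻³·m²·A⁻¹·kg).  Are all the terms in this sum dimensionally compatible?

Yes

Reduce each to base SI dimensions:
  (53.969 kg m^2 s^-3 A^-1) × (298 C):  [kg·m²·s⁻³·A⁻¹] · [s·A] = kg·m²·s⁻²
  (16.789 m²·s⁻¹) × (466 kg s^-1):  [m²·s⁻¹] · [kg·s⁻¹] = kg·m²·s⁻²
  79.4 m·N:  N·m = kg·m·s⁻²·m = kg·m²·s⁻²
  (108 mC) × (446 s⁻³·m²·A⁻¹·kg):  [s·A] · [kg·m²·s⁻³·A⁻¹] = kg·m²·s⁻²
Every term reduces to kg·m²·s⁻².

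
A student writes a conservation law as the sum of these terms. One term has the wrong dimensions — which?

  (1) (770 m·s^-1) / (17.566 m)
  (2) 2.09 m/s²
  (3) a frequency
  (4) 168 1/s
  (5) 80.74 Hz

(2)

Reduce each to base SI dimensions:
  (1) [m·s⁻¹] / [m] = s⁻¹
  (2) m·s⁻²
  (3) [frequency] = s⁻¹
  (4) s⁻¹
  (5) Hz = s⁻¹
All reduce to s⁻¹ except (2), which is m·s⁻².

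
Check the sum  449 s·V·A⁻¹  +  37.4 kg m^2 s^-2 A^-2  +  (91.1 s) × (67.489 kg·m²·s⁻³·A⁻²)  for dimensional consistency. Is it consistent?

Yes

Expand each in SI base units:
  449 s·V·A⁻¹:  V·s·A⁻¹ = J·C⁻¹·s·A⁻¹ = kg·m²·s⁻²·A⁻²
  37.4 kg m^2 s^-2 A^-2:  kg·m²·s⁻²·A⁻²
  (91.1 s) × (67.489 kg·m²·s⁻³·A⁻²):  [s] · [kg·m²·s⁻³·A⁻²] = kg·m²·s⁻²·A⁻²
Every term reduces to kg·m²·s⁻²·A⁻².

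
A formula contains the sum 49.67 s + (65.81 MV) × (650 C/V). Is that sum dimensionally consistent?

Reduce each to base SI dimensions:
  49.67 s:  s
  (65.81 MV) × (650 C/V):  [kg·m²·s⁻³·A⁻¹] · [kg⁻¹·m⁻²·s⁴·A²] = s·A
s ≠ s·A, so they cannot be added.

No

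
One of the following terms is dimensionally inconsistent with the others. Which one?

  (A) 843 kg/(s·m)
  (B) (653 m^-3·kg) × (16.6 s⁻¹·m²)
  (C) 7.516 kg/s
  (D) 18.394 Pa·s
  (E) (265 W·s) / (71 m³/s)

Dimensions:
  (A) kg·m⁻¹·s⁻¹
  (B) [kg·m⁻³] · [m²·s⁻¹] = kg·m⁻¹·s⁻¹
  (C) kg·s⁻¹
  (D) Pa·s = N·m⁻²·s = kg·m⁻¹·s⁻¹
  (E) [kg·m²·s⁻²] / [m³·s⁻¹] = kg·m⁻¹·s⁻¹
All reduce to kg·m⁻¹·s⁻¹ except (C), which is kg·s⁻¹.

(C)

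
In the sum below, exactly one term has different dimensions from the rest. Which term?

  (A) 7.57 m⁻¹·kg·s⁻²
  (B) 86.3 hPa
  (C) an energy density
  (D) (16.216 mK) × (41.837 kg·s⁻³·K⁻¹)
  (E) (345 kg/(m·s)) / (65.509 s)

Reduce each to base SI dimensions:
  (A) kg·m⁻¹·s⁻²
  (B) Pa = N·m⁻² = kg·m⁻¹·s⁻²
  (C) [energy density] = kg·m⁻¹·s⁻²
  (D) [K] · [kg·s⁻³·K⁻¹] = kg·s⁻³
  (E) [kg·m⁻¹·s⁻¹] / [s] = kg·m⁻¹·s⁻²
All reduce to kg·m⁻¹·s⁻² except (D), which is kg·s⁻³.

(D)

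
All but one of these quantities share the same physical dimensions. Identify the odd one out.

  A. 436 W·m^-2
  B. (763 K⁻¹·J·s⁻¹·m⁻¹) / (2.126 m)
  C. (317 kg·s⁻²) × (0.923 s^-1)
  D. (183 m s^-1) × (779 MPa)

B.

In SI base units:
  A. W·m⁻² = J·s⁻¹·m⁻² = kg·s⁻³
  B. [kg·m·s⁻³·K⁻¹] / [m] = kg·s⁻³·K⁻¹
  C. [kg·s⁻²] · [s⁻¹] = kg·s⁻³
  D. [m·s⁻¹] · [kg·m⁻¹·s⁻²] = kg·s⁻³
All reduce to kg·s⁻³ except B., which is kg·s⁻³·K⁻¹.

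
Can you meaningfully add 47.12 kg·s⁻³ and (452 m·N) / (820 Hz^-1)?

Reduce each to base SI dimensions:
  47.12 kg·s⁻³:  kg·s⁻³
  (452 m·N) / (820 Hz^-1):  [kg·m²·s⁻²] / [s] = kg·m²·s⁻³
kg·s⁻³ ≠ kg·m²·s⁻³, so they cannot be added.

No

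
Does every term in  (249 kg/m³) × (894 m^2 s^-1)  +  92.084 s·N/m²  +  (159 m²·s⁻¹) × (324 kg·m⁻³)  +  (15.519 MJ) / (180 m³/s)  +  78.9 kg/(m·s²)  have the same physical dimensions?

Work out the base dimensions of each:
  (249 kg/m³) × (894 m^2 s^-1):  [kg·m⁻³] · [m²·s⁻¹] = kg·m⁻¹·s⁻¹
  92.084 s·N/m²:  N·s·m⁻² = kg·m·s⁻²·s·m⁻² = kg·m⁻¹·s⁻¹
  (159 m²·s⁻¹) × (324 kg·m⁻³):  [m²·s⁻¹] · [kg·m⁻³] = kg·m⁻¹·s⁻¹
  (15.519 MJ) / (180 m³/s):  [kg·m²·s⁻²] / [m³·s⁻¹] = kg·m⁻¹·s⁻¹
  78.9 kg/(m·s²):  kg·m⁻¹·s⁻²
The terms do not share a single dimension (kg·m⁻¹·s⁻² vs kg·m⁻¹·s⁻¹).

No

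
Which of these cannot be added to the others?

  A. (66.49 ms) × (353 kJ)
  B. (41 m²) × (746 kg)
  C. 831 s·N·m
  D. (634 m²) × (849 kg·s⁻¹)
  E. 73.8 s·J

Dimensions:
  A. [s] · [kg·m²·s⁻²] = kg·m²·s⁻¹
  B. [m²] · [kg] = kg·m²
  C. N·m·s = kg·m·s⁻²·m·s = kg·m²·s⁻¹
  D. [m²] · [kg·s⁻¹] = kg·m²·s⁻¹
  E. J·s = N·m·s = kg·m²·s⁻¹
All reduce to kg·m²·s⁻¹ except B., which is kg·m².

B.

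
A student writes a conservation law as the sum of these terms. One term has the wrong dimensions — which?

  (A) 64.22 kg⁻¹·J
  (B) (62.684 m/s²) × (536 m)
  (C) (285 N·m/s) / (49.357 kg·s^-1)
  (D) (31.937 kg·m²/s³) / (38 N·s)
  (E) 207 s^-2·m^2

Dimensions:
  (A) J·kg⁻¹ = N·m·kg⁻¹ = m²·s⁻²
  (B) [m·s⁻²] · [m] = m²·s⁻²
  (C) [kg·m²·s⁻³] / [kg·s⁻¹] = m²·s⁻²
  (D) [kg·m²·s⁻³] / [kg·m·s⁻¹] = m·s⁻²
  (E) m²·s⁻²
All reduce to m²·s⁻² except (D), which is m·s⁻².

(D)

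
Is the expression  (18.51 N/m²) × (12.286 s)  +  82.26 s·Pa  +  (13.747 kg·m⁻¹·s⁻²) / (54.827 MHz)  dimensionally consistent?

Yes

Reduce each to base SI dimensions:
  (18.51 N/m²) × (12.286 s):  [kg·m⁻¹·s⁻²] · [s] = kg·m⁻¹·s⁻¹
  82.26 s·Pa:  Pa·s = N·m⁻²·s = kg·m⁻¹·s⁻¹
  (13.747 kg·m⁻¹·s⁻²) / (54.827 MHz):  [kg·m⁻¹·s⁻²] / [s⁻¹] = kg·m⁻¹·s⁻¹
Every term reduces to kg·m⁻¹·s⁻¹.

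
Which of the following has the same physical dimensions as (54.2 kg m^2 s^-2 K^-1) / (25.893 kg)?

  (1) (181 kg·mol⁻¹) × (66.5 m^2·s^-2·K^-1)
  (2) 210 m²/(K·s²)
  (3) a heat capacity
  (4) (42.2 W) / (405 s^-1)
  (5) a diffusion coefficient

(2)

Reference: [kg·m²·s⁻²·K⁻¹] / [kg] = m²·s⁻²·K⁻¹.
Each option:
  (1) [kg·mol⁻¹] · [m²·s⁻²·K⁻¹] = kg·m²·s⁻²·K⁻¹·mol⁻¹
  (2) m²·s⁻²·K⁻¹  ← same
  (3) [heat capacity] = kg·m²·s⁻²·K⁻¹
  (4) [kg·m²·s⁻³] / [s⁻¹] = kg·m²·s⁻²
  (5) [diffusion coefficient] = m²·s⁻¹
Only (2) matches m²·s⁻²·K⁻¹.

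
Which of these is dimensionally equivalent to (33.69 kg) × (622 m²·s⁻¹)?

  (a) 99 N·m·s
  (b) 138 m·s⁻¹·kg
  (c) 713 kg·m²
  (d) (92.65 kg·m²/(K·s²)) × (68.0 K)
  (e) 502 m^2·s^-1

Reference: [kg] · [m²·s⁻¹] = kg·m²·s⁻¹.
Each option:
  (a) N·m·s = kg·m·s⁻²·m·s = kg·m²·s⁻¹  ← same
  (b) kg·m·s⁻¹
  (c) kg·m²
  (d) [kg·m²·s⁻²·K⁻¹] · [K] = kg·m²·s⁻²
  (e) m²·s⁻¹
Only (a) matches kg·m²·s⁻¹.

(a)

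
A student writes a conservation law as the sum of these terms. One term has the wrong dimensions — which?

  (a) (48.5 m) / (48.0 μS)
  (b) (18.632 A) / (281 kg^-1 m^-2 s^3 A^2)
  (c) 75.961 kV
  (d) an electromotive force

Work out the base dimensions of each:
  (a) [m] / [kg⁻¹·m⁻²·s³·A²] = kg·m³·s⁻³·A⁻²
  (b) [A] / [kg⁻¹·m⁻²·s³·A²] = kg·m²·s⁻³·A⁻¹
  (c) V = J·C⁻¹ = kg·m²·s⁻³·A⁻¹
  (d) [electromotive force] = kg·m²·s⁻³·A⁻¹
All reduce to kg·m²·s⁻³·A⁻¹ except (a), which is kg·m³·s⁻³·A⁻².

(a)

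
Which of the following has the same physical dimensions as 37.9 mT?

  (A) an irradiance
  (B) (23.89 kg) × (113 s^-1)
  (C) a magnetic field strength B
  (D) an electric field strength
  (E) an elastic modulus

Reference: T = Wb·m⁻² = kg·s⁻²·A⁻¹.
Each option:
  (A) [irradiance] = kg·s⁻³
  (B) [kg] · [s⁻¹] = kg·s⁻¹
  (C) [magnetic field strength B] = kg·s⁻²·A⁻¹  ← same
  (D) [electric field strength] = kg·m·s⁻³·A⁻¹
  (E) [elastic modulus] = kg·m⁻¹·s⁻²
Only (C) matches kg·s⁻²·A⁻¹.

(C)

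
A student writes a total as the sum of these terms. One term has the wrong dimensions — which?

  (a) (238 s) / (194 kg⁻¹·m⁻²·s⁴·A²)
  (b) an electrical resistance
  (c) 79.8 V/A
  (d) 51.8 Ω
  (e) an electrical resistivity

Expand each in SI base units:
  (a) [s] / [kg⁻¹·m⁻²·s⁴·A²] = kg·m²·s⁻³·A⁻²
  (b) [electrical resistance] = kg·m²·s⁻³·A⁻²
  (c) V·A⁻¹ = J·C⁻¹·A⁻¹ = kg·m²·s⁻³·A⁻²
  (d) Ω = V·A⁻¹ = kg·m²·s⁻³·A⁻²
  (e) [electrical resistivity] = kg·m³·s⁻³·A⁻²
All reduce to kg·m²·s⁻³·A⁻² except (e), which is kg·m³·s⁻³·A⁻².

(e)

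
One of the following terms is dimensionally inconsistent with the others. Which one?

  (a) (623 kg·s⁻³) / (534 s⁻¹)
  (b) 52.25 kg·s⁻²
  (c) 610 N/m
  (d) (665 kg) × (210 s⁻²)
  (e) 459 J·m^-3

(e)

In SI base units:
  (a) [kg·s⁻³] / [s⁻¹] = kg·s⁻²
  (b) kg·s⁻²
  (c) N·m⁻¹ = kg·m·s⁻²·m⁻¹ = kg·s⁻²
  (d) [kg] · [s⁻²] = kg·s⁻²
  (e) J·m⁻³ = N·m·m⁻³ = kg·m⁻¹·s⁻²
All reduce to kg·s⁻² except (e), which is kg·m⁻¹·s⁻².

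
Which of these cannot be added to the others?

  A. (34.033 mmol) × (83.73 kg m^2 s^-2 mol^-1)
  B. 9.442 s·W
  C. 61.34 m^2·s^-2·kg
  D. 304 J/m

D.

Expand each in SI base units:
  A. [mol] · [kg·m²·s⁻²·mol⁻¹] = kg·m²·s⁻²
  B. W·s = J·s⁻¹·s = kg·m²·s⁻²
  C. kg·m²·s⁻²
  D. J·m⁻¹ = N·m·m⁻¹ = kg·m·s⁻²
All reduce to kg·m²·s⁻² except D., which is kg·m·s⁻².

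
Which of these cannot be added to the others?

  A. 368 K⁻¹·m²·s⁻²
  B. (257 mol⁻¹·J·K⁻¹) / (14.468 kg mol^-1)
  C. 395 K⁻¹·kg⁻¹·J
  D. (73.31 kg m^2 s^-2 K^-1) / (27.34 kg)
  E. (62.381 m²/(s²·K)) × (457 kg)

In SI base units:
  A. m²·s⁻²·K⁻¹
  B. [kg·m²·s⁻²·K⁻¹·mol⁻¹] / [kg·mol⁻¹] = m²·s⁻²·K⁻¹
  C. J·kg⁻¹·K⁻¹ = N·m·kg⁻¹·K⁻¹ = m²·s⁻²·K⁻¹
  D. [kg·m²·s⁻²·K⁻¹] / [kg] = m²·s⁻²·K⁻¹
  E. [m²·s⁻²·K⁻¹] · [kg] = kg·m²·s⁻²·K⁻¹
All reduce to m²·s⁻²·K⁻¹ except E., which is kg·m²·s⁻²·K⁻¹.

E.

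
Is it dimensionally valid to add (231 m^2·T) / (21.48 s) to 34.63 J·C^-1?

Reduce each to base SI dimensions:
  (231 m^2·T) / (21.48 s):  [kg·m²·s⁻²·A⁻¹] / [s] = kg·m²·s⁻³·A⁻¹
  34.63 J·C^-1:  J·C⁻¹ = N·m·(s·A)⁻¹ = kg·m²·s⁻³·A⁻¹
Both are kg·m²·s⁻³·A⁻¹, so they have the same dimensions and can be added.

Yes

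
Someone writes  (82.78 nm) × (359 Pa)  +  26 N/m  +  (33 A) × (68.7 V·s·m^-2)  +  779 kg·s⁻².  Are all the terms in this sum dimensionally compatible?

Reduce each to base SI dimensions:
  (82.78 nm) × (359 Pa):  [m] · [kg·m⁻¹·s⁻²] = kg·s⁻²
  26 N/m:  N·m⁻¹ = kg·m·s⁻²·m⁻¹ = kg·s⁻²
  (33 A) × (68.7 V·s·m^-2):  [A] · [kg·s⁻²·A⁻¹] = kg·s⁻²
  779 kg·s⁻²:  kg·s⁻²
Every term reduces to kg·s⁻².

Yes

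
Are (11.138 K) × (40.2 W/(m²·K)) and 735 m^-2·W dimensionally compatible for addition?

Yes

Dimensions:
  (11.138 K) × (40.2 W/(m²·K)):  [K] · [kg·s⁻³·K⁻¹] = kg·s⁻³
  735 m^-2·W:  W·m⁻² = J·s⁻¹·m⁻² = kg·s⁻³
Both are kg·s⁻³, so they have the same dimensions and can be added.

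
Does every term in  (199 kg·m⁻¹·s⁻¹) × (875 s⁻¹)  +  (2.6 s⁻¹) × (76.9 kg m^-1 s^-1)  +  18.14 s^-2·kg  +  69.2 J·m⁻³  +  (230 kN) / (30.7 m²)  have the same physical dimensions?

No

Dimensions:
  (199 kg·m⁻¹·s⁻¹) × (875 s⁻¹):  [kg·m⁻¹·s⁻¹] · [s⁻¹] = kg·m⁻¹·s⁻²
  (2.6 s⁻¹) × (76.9 kg m^-1 s^-1):  [s⁻¹] · [kg·m⁻¹·s⁻¹] = kg·m⁻¹·s⁻²
  18.14 s^-2·kg:  kg·s⁻²
  69.2 J·m⁻³:  J·m⁻³ = N·m·m⁻³ = kg·m⁻¹·s⁻²
  (230 kN) / (30.7 m²):  [kg·m·s⁻²] / [m²] = kg·m⁻¹·s⁻²
The terms do not share a single dimension (kg·m⁻¹·s⁻² vs kg·s⁻²).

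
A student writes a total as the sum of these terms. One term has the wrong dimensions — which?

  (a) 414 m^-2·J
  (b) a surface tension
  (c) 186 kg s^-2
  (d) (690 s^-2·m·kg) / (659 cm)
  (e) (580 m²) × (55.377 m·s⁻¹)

Expand each in SI base units:
  (a) J·m⁻² = N·m·m⁻² = kg·s⁻²
  (b) [surface tension] = kg·s⁻²
  (c) kg·s⁻²
  (d) [kg·m·s⁻²] / [m] = kg·s⁻²
  (e) [m²] · [m·s⁻¹] = m³·s⁻¹
All reduce to kg·s⁻² except (e), which is m³·s⁻¹.

(e)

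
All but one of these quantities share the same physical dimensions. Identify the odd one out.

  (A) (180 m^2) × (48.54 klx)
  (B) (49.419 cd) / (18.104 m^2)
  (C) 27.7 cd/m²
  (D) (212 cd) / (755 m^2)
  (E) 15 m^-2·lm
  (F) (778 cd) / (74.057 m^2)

Work out the base dimensions of each:
  (A) [m²] · [m⁻²·cd] = cd
  (B) [cd] / [m²] = m⁻²·cd
  (C) cd·m⁻² = m⁻²·cd
  (D) [cd] / [m²] = m⁻²·cd
  (E) lm·m⁻² = cd·m⁻² = m⁻²·cd
  (F) [cd] / [m²] = m⁻²·cd
All reduce to m⁻²·cd except (A), which is cd.

(A)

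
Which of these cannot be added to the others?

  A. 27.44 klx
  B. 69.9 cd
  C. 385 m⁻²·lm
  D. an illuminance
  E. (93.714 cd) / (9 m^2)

B.

Reduce each to base SI dimensions:
  A. lx = lm·m⁻² = m⁻²·cd
  B. cd
  C. lm·m⁻² = cd·m⁻² = m⁻²·cd
  D. [illuminance] = m⁻²·cd
  E. [cd] / [m²] = m⁻²·cd
All reduce to m⁻²·cd except B., which is cd.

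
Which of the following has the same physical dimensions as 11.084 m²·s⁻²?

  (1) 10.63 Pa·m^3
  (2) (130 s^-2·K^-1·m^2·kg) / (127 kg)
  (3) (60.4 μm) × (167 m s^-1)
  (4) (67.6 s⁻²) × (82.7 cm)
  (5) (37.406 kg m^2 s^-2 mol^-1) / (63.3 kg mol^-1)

Reference: m²·s⁻².
Each option:
  (1) Pa·m³ = N·m⁻²·m³ = kg·m²·s⁻²
  (2) [kg·m²·s⁻²·K⁻¹] / [kg] = m²·s⁻²·K⁻¹
  (3) [m] · [m·s⁻¹] = m²·s⁻¹
  (4) [s⁻²] · [m] = m·s⁻²
  (5) [kg·m²·s⁻²·mol⁻¹] / [kg·mol⁻¹] = m²·s⁻²  ← same
Only (5) matches m²·s⁻².

(5)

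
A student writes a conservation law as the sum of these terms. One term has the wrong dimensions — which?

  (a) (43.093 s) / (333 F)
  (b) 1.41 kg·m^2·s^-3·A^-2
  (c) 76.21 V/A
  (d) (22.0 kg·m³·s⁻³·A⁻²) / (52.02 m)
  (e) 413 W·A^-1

(e)

Work out the base dimensions of each:
  (a) [s] / [kg⁻¹·m⁻²·s⁴·A²] = kg·m²·s⁻³·A⁻²
  (b) kg·m²·s⁻³·A⁻²
  (c) V·A⁻¹ = J·C⁻¹·A⁻¹ = kg·m²·s⁻³·A⁻²
  (d) [kg·m³·s⁻³·A⁻²] / [m] = kg·m²·s⁻³·A⁻²
  (e) W·A⁻¹ = J·s⁻¹·A⁻¹ = kg·m²·s⁻³·A⁻¹
All reduce to kg·m²·s⁻³·A⁻² except (e), which is kg·m²·s⁻³·A⁻¹.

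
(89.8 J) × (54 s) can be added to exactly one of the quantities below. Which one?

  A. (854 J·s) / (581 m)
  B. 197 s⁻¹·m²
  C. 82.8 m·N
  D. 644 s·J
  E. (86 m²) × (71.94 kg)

D.

Reference: [kg·m²·s⁻²] · [s] = kg·m²·s⁻¹.
Each option:
  A. [kg·m²·s⁻¹] / [m] = kg·m·s⁻¹
  B. m²·s⁻¹
  C. N·m = kg·m·s⁻²·m = kg·m²·s⁻²
  D. J·s = N·m·s = kg·m²·s⁻¹  ← same
  E. [m²] · [kg] = kg·m²
Only D. matches kg·m²·s⁻¹.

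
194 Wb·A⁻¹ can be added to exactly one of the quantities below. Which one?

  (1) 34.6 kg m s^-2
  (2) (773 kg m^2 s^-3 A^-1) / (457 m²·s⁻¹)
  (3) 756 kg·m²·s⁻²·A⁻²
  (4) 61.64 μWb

(3)

Reference: Wb·A⁻¹ = V·s·A⁻¹ = kg·m²·s⁻²·A⁻².
Each option:
  (1) kg·m·s⁻²
  (2) [kg·m²·s⁻³·A⁻¹] / [m²·s⁻¹] = kg·s⁻²·A⁻¹
  (3) kg·m²·s⁻²·A⁻²  ← same
  (4) Wb = V·s = kg·m²·s⁻²·A⁻¹
Only (3) matches kg·m²·s⁻²·A⁻².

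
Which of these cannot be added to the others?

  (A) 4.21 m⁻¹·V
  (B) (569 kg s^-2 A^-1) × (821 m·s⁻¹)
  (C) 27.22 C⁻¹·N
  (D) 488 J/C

(D)

In SI base units:
  (A) V·m⁻¹ = J·C⁻¹·m⁻¹ = kg·m·s⁻³·A⁻¹
  (B) [kg·s⁻²·A⁻¹] · [m·s⁻¹] = kg·m·s⁻³·A⁻¹
  (C) N·C⁻¹ = kg·m·s⁻²·(s·A)⁻¹ = kg·m·s⁻³·A⁻¹
  (D) J·C⁻¹ = N·m·(s·A)⁻¹ = kg·m²·s⁻³·A⁻¹
All reduce to kg·m·s⁻³·A⁻¹ except (D), which is kg·m²·s⁻³·A⁻¹.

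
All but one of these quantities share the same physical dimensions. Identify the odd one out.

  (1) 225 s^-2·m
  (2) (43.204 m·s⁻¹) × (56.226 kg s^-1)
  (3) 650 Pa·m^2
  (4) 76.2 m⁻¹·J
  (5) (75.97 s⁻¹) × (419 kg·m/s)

(1)

In SI base units:
  (1) m·s⁻²
  (2) [m·s⁻¹] · [kg·s⁻¹] = kg·m·s⁻²
  (3) Pa·m² = N·m⁻²·m² = kg·m·s⁻²
  (4) J·m⁻¹ = N·m·m⁻¹ = kg·m·s⁻²
  (5) [s⁻¹] · [kg·m·s⁻¹] = kg·m·s⁻²
All reduce to kg·m·s⁻² except (1), which is m·s⁻².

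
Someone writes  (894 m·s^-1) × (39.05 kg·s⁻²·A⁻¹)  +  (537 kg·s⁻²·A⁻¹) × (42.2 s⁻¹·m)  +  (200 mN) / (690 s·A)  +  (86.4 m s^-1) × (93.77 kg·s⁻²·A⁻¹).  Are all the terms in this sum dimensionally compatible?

In SI base units:
  (894 m·s^-1) × (39.05 kg·s⁻²·A⁻¹):  [m·s⁻¹] · [kg·s⁻²·A⁻¹] = kg·m·s⁻³·A⁻¹
  (537 kg·s⁻²·A⁻¹) × (42.2 s⁻¹·m):  [kg·s⁻²·A⁻¹] · [m·s⁻¹] = kg·m·s⁻³·A⁻¹
  (200 mN) / (690 s·A):  [kg·m·s⁻²] / [s·A] = kg·m·s⁻³·A⁻¹
  (86.4 m s^-1) × (93.77 kg·s⁻²·A⁻¹):  [m·s⁻¹] · [kg·s⁻²·A⁻¹] = kg·m·s⁻³·A⁻¹
Every term reduces to kg·m·s⁻³·A⁻¹.

Yes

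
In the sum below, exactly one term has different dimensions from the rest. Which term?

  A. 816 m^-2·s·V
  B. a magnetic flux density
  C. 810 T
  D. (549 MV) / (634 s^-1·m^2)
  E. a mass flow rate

Expand each in SI base units:
  A. V·s·m⁻² = J·C⁻¹·s·m⁻² = kg·s⁻²·A⁻¹
  B. [magnetic flux density] = kg·s⁻²·A⁻¹
  C. T = Wb·m⁻² = kg·s⁻²·A⁻¹
  D. [kg·m²·s⁻³·A⁻¹] / [m²·s⁻¹] = kg·s⁻²·A⁻¹
  E. [mass flow rate] = kg·s⁻¹
All reduce to kg·s⁻²·A⁻¹ except E., which is kg·s⁻¹.

E.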